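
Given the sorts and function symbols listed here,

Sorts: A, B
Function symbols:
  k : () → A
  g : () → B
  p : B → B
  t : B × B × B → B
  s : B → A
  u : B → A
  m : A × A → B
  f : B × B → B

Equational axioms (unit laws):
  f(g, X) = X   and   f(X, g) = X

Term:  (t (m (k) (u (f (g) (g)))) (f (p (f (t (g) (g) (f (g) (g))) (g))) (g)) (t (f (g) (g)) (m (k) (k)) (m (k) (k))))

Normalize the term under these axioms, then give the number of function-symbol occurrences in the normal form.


size = 18

1. (t (m (k) (u (f (g) (g)))) (f (p (f (t (g) (g) (f (g) (g))) (g))) (g)) (t (f (g) (g)) (m (k) (k)) (m (k) (k))))  →  (t (m (k) (u (g))) (f (p (f (t (g) (g) (f (g) (g))) (g))) (g)) (t (f (g) (g)) (m (k) (k)) (m (k) (k))))
2. (t (m (k) (u (g))) (f (p (f (t (g) (g) (f (g) (g))) (g))) (g)) (t (f (g) (g)) (m (k) (k)) (m (k) (k))))  →  (t (m (k) (u (g))) (p (f (t (g) (g) (f (g) (g))) (g))) (t (f (g) (g)) (m (k) (k)) (m (k) (k))))
3. (t (m (k) (u (g))) (p (f (t (g) (g) (f (g) (g))) (g))) (t (f (g) (g)) (m (k) (k)) (m (k) (k))))  →  (t (m (k) (u (g))) (p (t (g) (g) (f (g) (g)))) (t (f (g) (g)) (m (k) (k)) (m (k) (k))))
4. (t (m (k) (u (g))) (p (t (g) (g) (f (g) (g)))) (t (f (g) (g)) (m (k) (k)) (m (k) (k))))  →  (t (m (k) (u (g))) (p (t (g) (g) (g))) (t (f (g) (g)) (m (k) (k)) (m (k) (k))))
5. (t (m (k) (u (g))) (p (t (g) (g) (g))) (t (f (g) (g)) (m (k) (k)) (m (k) (k))))  →  (t (m (k) (u (g))) (p (t (g) (g) (g))) (t (g) (m (k) (k)) (m (k) (k))))
normal form: (t (m (k) (u (g))) (p (t (g) (g) (g))) (t (g) (m (k) (k)) (m (k) (k))))


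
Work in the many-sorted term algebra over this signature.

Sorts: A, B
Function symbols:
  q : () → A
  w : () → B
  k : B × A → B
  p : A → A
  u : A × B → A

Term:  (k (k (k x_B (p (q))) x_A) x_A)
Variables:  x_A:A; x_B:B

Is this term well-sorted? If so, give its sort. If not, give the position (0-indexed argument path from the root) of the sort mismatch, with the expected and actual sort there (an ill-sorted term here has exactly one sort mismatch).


well-sorted; sort = B

      x_B : B
        (q) : A
      (p (q)) : A
    (k x_B (p (q))) : B
    x_A : A
  (k (k x_B (p (q))) x_A) : B
  x_A : A
(k (k (k x_B (p (q))) x_A) x_A) : B


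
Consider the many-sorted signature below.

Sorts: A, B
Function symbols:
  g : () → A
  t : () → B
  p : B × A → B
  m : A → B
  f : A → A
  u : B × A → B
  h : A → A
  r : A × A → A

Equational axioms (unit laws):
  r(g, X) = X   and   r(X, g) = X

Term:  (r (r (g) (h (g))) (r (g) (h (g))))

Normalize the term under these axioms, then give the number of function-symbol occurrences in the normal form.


size = 5

1. (r (r (g) (h (g))) (r (g) (h (g))))  →  (r (h (g)) (r (g) (h (g))))
2. (r (h (g)) (r (g) (h (g))))  →  (r (h (g)) (h (g)))
normal form: (r (h (g)) (h (g)))


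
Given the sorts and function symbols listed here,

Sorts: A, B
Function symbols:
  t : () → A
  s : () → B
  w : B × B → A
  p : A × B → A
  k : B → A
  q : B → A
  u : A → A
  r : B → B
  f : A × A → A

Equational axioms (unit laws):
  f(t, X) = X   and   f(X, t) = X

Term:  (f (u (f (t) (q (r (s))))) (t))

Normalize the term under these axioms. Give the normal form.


normal form = (u (q (r (s))))

1. (f (u (f (t) (q (r (s))))) (t))  →  (u (f (t) (q (r (s)))))
2. (u (f (t) (q (r (s)))))  →  (u (q (r (s))))


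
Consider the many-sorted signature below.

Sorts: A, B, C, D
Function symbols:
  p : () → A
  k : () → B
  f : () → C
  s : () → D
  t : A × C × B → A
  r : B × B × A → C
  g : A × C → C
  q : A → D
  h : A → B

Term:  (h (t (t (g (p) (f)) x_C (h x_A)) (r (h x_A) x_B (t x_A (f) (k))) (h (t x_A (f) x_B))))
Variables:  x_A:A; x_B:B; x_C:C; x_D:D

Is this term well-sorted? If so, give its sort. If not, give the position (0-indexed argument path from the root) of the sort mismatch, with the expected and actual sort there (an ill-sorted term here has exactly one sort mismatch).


ill-sorted at position [0, 0, 0]: expected A, got C

        (p) : A
        (f) : C
      (g (p) (f)) : C
      x_C : C
        x_A : A
      (h x_A) : B
    (t (g (p) (f)) x_C (h x_A)) : ✗ arg 0 at [0, 0, 0] has sort C, expected A
        x_A : A
      (h x_A) : B
      x_B : B
        x_A : A
        (f) : C
        (k) : B
      (t x_A (f) (k)) : A
    (r (h x_A) x_B (t x_A (f) (k))) : C
        x_A : A
        (f) : C
        x_B : B
      (t x_A (f) x_B) : A
    (h (t x_A (f) x_B)) : B


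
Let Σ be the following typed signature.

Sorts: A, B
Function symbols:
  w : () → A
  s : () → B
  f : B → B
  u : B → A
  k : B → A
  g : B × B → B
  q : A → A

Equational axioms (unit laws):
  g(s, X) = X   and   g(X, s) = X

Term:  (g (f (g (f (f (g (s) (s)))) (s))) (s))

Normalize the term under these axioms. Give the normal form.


normal form = (f (f (f (s))))

1. (g (f (g (f (f (g (s) (s)))) (s))) (s))  →  (f (g (f (f (g (s) (s)))) (s)))
2. (f (g (f (f (g (s) (s)))) (s)))  →  (f (f (f (g (s) (s)))))
3. (f (f (f (g (s) (s)))))  →  (f (f (f (s))))


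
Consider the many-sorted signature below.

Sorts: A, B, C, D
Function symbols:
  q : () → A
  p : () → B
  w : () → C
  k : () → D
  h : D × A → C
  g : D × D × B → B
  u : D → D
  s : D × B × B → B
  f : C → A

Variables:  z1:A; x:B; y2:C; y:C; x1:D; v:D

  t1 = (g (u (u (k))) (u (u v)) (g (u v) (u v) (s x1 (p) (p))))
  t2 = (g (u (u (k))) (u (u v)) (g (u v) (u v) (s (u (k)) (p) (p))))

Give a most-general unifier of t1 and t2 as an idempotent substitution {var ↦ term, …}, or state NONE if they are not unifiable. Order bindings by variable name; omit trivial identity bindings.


{x1 ↦ (u (k))}


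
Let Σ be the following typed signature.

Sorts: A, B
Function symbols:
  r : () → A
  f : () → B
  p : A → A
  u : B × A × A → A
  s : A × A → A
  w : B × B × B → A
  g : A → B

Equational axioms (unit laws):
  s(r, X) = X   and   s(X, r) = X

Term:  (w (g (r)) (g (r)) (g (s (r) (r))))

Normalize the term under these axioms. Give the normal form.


normal form = (w (g (r)) (g (r)) (g (r)))

1. (w (g (r)) (g (r)) (g (s (r) (r))))  →  (w (g (r)) (g (r)) (g (r)))


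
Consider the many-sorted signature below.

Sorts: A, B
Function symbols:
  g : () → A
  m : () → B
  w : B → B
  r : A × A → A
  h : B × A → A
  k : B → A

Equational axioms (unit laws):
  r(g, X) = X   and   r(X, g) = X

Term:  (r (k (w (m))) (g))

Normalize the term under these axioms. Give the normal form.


normal form = (k (w (m)))

1. (r (k (w (m))) (g))  →  (k (w (m)))


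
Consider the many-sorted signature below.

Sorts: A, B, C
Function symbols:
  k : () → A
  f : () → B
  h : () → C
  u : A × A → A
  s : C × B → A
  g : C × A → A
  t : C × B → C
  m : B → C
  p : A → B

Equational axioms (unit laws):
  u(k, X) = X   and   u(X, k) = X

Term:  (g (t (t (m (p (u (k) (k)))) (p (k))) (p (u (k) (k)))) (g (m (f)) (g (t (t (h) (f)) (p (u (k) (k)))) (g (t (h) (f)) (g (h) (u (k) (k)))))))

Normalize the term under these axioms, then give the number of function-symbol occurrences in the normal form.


size = 27

1. (g (t (t (m (p (u (k) (k)))) (p (k))) (p (u (k) (k)))) (g (m (f)) (g (t (t (h) (f)) (p (u (k) (k)))) (g (t (h) (f)) (g (h) (u (k) (k)))))))  →  (g (t (t (m (p (k))) (p (k))) (p (u (k) (k)))) (g (m (f)) (g (t (t (h) (f)) (p (u (k) (k)))) (g (t (h) (f)) (g (h) (u (k) (k)))))))
2. (g (t (t (m (p (k))) (p (k))) (p (u (k) (k)))) (g (m (f)) (g (t (t (h) (f)) (p (u (k) (k)))) (g (t (h) (f)) (g (h) (u (k) (k)))))))  →  (g (t (t (m (p (k))) (p (k))) (p (k))) (g (m (f)) (g (t (t (h) (f)) (p (u (k) (k)))) (g (t (h) (f)) (g (h) (u (k) (k)))))))
3. (g (t (t (m (p (k))) (p (k))) (p (k))) (g (m (f)) (g (t (t (h) (f)) (p (u (k) (k)))) (g (t (h) (f)) (g (h) (u (k) (k)))))))  →  (g (t (t (m (p (k))) (p (k))) (p (k))) (g (m (f)) (g (t (t (h) (f)) (p (k))) (g (t (h) (f)) (g (h) (u (k) (k)))))))
4. (g (t (t (m (p (k))) (p (k))) (p (k))) (g (m (f)) (g (t (t (h) (f)) (p (k))) (g (t (h) (f)) (g (h) (u (k) (k)))))))  →  (g (t (t (m (p (k))) (p (k))) (p (k))) (g (m (f)) (g (t (t (h) (f)) (p (k))) (g (t (h) (f)) (g (h) (k))))))
normal form: (g (t (t (m (p (k))) (p (k))) (p (k))) (g (m (f)) (g (t (t (h) (f)) (p (k))) (g (t (h) (f)) (g (h) (k))))))


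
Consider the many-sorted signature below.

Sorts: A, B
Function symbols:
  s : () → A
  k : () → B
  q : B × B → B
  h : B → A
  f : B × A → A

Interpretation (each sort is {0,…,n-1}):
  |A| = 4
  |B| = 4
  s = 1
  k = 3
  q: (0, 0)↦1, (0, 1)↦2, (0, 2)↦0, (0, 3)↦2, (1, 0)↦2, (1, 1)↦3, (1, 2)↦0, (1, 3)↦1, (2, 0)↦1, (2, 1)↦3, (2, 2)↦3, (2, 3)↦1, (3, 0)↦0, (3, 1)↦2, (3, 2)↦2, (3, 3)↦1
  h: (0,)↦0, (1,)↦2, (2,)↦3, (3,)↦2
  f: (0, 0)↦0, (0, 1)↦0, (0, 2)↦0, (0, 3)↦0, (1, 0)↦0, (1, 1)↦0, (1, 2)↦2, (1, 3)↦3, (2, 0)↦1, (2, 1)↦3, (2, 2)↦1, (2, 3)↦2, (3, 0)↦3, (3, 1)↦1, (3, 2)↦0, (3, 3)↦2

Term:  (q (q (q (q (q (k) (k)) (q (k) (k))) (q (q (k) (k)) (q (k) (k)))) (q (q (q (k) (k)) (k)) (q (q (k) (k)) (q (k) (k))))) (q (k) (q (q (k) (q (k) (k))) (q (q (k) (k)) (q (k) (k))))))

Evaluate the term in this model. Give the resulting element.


  k = 3
  k = 3
  (q (k) (k)) = q(3, 3) = 1
  k = 3
  k = 3
  (q (k) (k)) = q(3, 3) = 1
  (q (q (k) (k)) (q (k) (k))) = q(1, 1) = 3
  k = 3
  k = 3
  (q (k) (k)) = q(3, 3) = 1
  k = 3
  k = 3
  (q (k) (k)) = q(3, 3) = 1
  (q (q (k) (k)) (q (k) (k))) = q(1, 1) = 3
  (q (q (q (k) (k)) (q (k) (k))) (q (q (k) (k)) (q (k) (k)))) = q(3, 3) = 1
  k = 3
  k = 3
  (q (k) (k)) = q(3, 3) = 1
  k = 3
  (q (q (k) (k)) (k)) = q(1, 3) = 1
  k = 3
  k = 3
  (q (k) (k)) = q(3, 3) = 1
  k = 3
  k = 3
  (q (k) (k)) = q(3, 3) = 1
  (q (q (k) (k)) (q (k) (k))) = q(1, 1) = 3
  (q (q (q (k) (k)) (k)) (q (q (k) (k)) (q (k) (k)))) = q(1, 3) = 1
  (q (q (q (q (k) (k)) (q (k) (k))) (q (q (k) (k)) (q (k) (k)))) (q (q (q (k) (k)) (k)) (q (q (k) (k)) (q (k) (k))))) = q(1, 1) = 3
  k = 3
  k = 3
  k = 3
  k = 3
  (q (k) (k)) = q(3, 3) = 1
  (q (k) (q (k) (k))) = q(3, 1) = 2
  k = 3
  k = 3
  (q (k) (k)) = q(3, 3) = 1
  k = 3
  k = 3
  (q (k) (k)) = q(3, 3) = 1
  (q (q (k) (k)) (q (k) (k))) = q(1, 1) = 3
  (q (q (k) (q (k) (k))) (q (q (k) (k)) (q (k) (k)))) = q(2, 3) = 1
  (q (k) (q (q (k) (q (k) (k))) (q (q (k) (k)) (q (k) (k))))) = q(3, 1) = 2
  (q (q (q (q (q (k) (k)) (q (k) (k))) (q (q (k) (k)) (q (k) (k)))) (q (q (q (k) (k)) (k)) (q (q (k) (k)) (q (k) (k))))) (q (k) (q (q (k) (q (k) (k))) (q (q (k) (k)) (q (k) (k)))))) = q(3, 2) = 2

value = 2


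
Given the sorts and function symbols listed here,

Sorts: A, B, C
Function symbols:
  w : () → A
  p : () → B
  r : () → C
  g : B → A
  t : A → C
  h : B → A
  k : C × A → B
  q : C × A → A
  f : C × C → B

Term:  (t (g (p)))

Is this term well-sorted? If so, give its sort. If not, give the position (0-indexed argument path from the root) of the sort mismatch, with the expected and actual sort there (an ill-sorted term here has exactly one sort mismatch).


    (p) : B
  (g (p)) : A
(t (g (p))) : C

well-sorted; sort = C


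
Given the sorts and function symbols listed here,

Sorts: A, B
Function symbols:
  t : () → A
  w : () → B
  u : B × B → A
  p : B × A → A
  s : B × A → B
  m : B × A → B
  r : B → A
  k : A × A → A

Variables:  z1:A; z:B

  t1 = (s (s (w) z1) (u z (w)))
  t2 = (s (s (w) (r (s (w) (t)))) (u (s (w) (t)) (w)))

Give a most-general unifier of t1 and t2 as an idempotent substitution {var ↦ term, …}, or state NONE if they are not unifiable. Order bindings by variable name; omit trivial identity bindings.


{z ↦ (s (w) (t)), z1 ↦ (r (s (w) (t)))}


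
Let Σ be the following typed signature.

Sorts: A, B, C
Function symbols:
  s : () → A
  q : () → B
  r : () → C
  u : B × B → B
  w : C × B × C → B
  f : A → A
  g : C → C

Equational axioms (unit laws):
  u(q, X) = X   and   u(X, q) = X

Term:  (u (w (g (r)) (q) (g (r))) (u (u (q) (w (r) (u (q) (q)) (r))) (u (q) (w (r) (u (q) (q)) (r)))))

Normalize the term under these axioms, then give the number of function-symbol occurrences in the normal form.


1. (u (w (g (r)) (q) (g (r))) (u (u (q) (w (r) (u (q) (q)) (r))) (u (q) (w (r) (u (q) (q)) (r)))))  →  (u (w (g (r)) (q) (g (r))) (u (w (r) (u (q) (q)) (r)) (u (q) (w (r) (u (q) (q)) (r)))))
2. (u (w (g (r)) (q) (g (r))) (u (w (r) (u (q) (q)) (r)) (u (q) (w (r) (u (q) (q)) (r)))))  →  (u (w (g (r)) (q) (g (r))) (u (w (r) (q) (r)) (u (q) (w (r) (u (q) (q)) (r)))))
3. (u (w (g (r)) (q) (g (r))) (u (w (r) (q) (r)) (u (q) (w (r) (u (q) (q)) (r)))))  →  (u (w (g (r)) (q) (g (r))) (u (w (r) (q) (r)) (w (r) (u (q) (q)) (r))))
4. (u (w (g (r)) (q) (g (r))) (u (w (r) (q) (r)) (w (r) (u (q) (q)) (r))))  →  (u (w (g (r)) (q) (g (r))) (u (w (r) (q) (r)) (w (r) (q) (r))))
normal form: (u (w (g (r)) (q) (g (r))) (u (w (r) (q) (r)) (w (r) (q) (r))))

size = 16


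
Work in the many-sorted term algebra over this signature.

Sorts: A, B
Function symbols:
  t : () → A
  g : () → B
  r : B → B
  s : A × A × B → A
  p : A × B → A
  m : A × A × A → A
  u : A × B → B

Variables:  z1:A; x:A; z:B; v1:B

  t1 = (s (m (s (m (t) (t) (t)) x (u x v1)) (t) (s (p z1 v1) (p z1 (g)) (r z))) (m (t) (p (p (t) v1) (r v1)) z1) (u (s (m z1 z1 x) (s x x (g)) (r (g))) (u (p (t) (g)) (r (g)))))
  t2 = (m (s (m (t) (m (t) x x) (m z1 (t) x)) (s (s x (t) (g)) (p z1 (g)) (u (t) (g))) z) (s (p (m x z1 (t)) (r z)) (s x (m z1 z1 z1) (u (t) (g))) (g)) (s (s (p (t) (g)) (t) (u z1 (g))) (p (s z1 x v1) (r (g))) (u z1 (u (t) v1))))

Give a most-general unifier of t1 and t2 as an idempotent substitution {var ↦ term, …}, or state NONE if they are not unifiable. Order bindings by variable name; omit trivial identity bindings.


NONE (not unifiable)

head clash or occurs-check failure — not unifiable


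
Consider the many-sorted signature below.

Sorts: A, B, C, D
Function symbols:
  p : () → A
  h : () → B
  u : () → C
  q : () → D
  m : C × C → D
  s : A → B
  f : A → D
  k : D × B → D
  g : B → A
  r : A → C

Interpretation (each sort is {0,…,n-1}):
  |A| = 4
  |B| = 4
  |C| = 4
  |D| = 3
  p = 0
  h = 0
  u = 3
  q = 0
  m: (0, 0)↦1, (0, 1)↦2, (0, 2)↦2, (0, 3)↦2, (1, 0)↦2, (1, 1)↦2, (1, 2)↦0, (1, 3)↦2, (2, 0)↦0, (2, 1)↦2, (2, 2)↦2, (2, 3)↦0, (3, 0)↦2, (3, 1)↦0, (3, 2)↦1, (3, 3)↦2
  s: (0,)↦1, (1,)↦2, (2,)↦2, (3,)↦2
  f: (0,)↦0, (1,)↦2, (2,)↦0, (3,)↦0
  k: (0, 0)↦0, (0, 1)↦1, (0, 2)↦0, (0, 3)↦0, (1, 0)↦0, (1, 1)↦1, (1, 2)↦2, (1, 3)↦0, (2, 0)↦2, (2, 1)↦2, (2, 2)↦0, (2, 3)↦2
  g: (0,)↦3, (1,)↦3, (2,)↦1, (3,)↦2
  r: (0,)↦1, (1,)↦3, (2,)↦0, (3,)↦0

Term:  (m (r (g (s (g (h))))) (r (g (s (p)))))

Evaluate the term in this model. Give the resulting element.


value = 2

  h = 0
  (g (h)) = g(0,) = 3
  (s (g (h))) = s(3,) = 2
  (g (s (g (h)))) = g(2,) = 1
  (r (g (s (g (h))))) = r(1,) = 3
  p = 0
  (s (p)) = s(0,) = 1
  (g (s (p))) = g(1,) = 3
  (r (g (s (p)))) = r(3,) = 0
  (m (r (g (s (g (h))))) (r (g (s (p))))) = m(3, 0) = 2


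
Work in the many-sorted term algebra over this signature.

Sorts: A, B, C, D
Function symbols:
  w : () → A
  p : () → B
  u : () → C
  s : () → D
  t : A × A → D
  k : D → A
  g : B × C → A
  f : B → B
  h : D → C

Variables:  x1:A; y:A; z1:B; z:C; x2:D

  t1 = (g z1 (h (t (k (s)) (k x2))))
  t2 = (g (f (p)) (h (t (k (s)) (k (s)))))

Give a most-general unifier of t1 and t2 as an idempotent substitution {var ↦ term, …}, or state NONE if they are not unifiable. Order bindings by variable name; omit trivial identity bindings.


{x2 ↦ (s), z1 ↦ (f (p))}


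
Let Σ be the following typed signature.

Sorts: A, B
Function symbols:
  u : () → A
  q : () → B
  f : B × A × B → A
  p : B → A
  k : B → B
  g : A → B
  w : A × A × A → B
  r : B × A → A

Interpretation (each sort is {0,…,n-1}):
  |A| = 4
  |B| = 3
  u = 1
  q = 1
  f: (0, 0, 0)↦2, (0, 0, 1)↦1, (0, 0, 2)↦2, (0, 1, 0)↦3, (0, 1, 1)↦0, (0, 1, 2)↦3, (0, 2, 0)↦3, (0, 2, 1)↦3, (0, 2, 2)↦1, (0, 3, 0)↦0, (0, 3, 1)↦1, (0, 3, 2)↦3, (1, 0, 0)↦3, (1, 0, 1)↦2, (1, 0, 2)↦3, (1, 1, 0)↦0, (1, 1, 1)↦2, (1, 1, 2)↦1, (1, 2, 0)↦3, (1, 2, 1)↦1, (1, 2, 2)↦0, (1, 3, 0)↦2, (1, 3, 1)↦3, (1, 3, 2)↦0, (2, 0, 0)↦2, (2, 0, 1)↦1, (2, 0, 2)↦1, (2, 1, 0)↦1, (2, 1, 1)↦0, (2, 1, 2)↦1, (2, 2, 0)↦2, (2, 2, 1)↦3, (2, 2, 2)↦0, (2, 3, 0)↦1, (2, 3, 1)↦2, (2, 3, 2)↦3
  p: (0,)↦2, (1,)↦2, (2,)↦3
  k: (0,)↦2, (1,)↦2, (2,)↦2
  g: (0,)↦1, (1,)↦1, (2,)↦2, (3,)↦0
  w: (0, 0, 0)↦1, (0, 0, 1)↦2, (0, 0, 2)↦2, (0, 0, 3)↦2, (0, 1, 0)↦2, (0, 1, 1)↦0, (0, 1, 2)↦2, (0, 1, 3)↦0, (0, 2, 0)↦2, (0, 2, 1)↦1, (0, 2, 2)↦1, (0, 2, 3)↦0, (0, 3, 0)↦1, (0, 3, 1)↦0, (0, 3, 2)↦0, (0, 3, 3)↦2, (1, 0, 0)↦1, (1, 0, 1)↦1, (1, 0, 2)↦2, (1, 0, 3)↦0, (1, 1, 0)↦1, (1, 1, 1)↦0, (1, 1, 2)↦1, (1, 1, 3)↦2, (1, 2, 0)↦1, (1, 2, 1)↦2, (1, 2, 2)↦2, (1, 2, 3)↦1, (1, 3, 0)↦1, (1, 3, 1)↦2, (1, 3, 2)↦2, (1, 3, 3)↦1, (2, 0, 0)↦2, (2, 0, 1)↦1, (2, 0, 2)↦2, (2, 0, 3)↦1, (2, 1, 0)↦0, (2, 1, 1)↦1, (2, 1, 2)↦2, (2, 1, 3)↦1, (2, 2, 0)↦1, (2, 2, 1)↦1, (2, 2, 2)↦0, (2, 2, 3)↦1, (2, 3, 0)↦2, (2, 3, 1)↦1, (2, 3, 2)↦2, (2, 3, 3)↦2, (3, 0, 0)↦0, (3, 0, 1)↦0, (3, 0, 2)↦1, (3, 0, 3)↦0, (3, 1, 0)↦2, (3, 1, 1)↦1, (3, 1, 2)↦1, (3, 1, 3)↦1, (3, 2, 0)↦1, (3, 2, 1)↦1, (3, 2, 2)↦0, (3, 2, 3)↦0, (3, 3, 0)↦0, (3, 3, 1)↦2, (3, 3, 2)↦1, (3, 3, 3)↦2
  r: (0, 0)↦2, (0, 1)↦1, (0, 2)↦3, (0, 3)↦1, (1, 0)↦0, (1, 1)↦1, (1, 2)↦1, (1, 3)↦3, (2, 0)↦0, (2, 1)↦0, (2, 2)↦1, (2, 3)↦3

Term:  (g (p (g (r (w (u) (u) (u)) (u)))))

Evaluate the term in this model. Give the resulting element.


  u = 1
  u = 1
  u = 1
  (w (u) (u) (u)) = w(1, 1, 1) = 0
  u = 1
  (r (w (u) (u) (u)) (u)) = r(0, 1) = 1
  (g (r (w (u) (u) (u)) (u))) = g(1,) = 1
  (p (g (r (w (u) (u) (u)) (u)))) = p(1,) = 2
  (g (p (g (r (w (u) (u) (u)) (u))))) = g(2,) = 2

value = 2


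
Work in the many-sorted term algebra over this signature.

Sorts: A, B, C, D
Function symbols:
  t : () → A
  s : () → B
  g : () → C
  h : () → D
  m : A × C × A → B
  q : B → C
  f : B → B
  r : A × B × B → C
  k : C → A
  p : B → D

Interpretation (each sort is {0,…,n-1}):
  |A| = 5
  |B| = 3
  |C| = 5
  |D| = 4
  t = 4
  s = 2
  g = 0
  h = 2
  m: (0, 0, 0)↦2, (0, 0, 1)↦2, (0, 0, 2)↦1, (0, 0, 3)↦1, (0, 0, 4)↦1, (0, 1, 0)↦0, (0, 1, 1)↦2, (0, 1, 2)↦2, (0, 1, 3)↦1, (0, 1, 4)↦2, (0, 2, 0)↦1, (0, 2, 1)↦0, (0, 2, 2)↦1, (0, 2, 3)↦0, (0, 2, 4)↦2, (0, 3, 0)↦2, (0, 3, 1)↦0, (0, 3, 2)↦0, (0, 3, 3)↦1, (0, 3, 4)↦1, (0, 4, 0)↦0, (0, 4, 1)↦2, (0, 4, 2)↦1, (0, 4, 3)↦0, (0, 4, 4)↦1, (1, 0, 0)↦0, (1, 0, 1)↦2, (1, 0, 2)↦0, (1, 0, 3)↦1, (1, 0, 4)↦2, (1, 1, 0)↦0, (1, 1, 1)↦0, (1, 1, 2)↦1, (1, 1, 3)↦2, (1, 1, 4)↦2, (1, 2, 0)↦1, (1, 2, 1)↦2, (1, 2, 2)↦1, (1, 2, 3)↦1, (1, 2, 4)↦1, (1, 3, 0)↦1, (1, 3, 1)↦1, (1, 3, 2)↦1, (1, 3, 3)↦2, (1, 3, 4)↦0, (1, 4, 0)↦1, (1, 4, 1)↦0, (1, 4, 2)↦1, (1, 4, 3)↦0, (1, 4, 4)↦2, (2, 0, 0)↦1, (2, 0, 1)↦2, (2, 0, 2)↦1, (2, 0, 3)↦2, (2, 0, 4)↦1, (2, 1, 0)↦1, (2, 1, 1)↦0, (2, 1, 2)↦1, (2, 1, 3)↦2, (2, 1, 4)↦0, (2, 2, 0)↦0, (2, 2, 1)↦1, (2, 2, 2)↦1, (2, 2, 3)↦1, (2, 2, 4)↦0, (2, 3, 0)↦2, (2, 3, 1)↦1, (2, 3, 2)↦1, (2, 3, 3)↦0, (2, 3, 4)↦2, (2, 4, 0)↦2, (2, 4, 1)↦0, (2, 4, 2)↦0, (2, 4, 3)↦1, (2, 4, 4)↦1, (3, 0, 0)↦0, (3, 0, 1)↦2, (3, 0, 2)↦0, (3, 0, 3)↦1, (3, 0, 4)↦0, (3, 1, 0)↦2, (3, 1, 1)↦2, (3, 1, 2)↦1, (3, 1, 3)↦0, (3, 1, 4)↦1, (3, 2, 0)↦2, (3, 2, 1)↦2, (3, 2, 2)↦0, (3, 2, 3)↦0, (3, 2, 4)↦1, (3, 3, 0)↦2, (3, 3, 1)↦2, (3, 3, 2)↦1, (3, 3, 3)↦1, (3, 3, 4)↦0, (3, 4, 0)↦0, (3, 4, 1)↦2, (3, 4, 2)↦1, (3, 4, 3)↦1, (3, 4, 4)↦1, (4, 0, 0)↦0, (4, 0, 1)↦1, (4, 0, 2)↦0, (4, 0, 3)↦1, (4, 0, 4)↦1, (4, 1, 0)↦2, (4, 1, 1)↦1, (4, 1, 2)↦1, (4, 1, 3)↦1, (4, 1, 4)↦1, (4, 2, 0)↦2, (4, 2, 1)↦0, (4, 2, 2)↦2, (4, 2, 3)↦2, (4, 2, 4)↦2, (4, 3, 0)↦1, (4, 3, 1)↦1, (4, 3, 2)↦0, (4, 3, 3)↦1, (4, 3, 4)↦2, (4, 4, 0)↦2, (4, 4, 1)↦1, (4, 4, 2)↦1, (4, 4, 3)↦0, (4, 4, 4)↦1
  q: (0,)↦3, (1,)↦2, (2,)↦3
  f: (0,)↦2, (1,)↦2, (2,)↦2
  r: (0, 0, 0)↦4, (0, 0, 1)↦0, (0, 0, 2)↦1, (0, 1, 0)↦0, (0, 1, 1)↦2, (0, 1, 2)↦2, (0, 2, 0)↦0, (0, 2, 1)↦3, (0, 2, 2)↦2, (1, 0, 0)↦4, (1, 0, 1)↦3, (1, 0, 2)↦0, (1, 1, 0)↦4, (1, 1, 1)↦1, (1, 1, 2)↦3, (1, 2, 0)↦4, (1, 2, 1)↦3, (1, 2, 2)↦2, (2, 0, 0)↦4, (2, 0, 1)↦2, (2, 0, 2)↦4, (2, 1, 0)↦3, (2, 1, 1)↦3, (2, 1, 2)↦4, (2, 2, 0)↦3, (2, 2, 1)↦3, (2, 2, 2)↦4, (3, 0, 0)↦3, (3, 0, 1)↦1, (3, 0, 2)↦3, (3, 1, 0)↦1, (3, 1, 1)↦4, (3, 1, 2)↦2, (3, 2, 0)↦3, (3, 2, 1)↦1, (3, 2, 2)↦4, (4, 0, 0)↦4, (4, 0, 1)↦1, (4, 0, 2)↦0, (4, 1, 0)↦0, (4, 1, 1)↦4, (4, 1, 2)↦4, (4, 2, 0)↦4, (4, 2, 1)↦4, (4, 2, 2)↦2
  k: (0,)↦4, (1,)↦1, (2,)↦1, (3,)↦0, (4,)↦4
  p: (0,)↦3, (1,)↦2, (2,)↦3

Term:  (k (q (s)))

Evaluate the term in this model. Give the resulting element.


  s = 2
  (q (s)) = q(2,) = 3
  (k (q (s))) = k(3,) = 0

value = 0


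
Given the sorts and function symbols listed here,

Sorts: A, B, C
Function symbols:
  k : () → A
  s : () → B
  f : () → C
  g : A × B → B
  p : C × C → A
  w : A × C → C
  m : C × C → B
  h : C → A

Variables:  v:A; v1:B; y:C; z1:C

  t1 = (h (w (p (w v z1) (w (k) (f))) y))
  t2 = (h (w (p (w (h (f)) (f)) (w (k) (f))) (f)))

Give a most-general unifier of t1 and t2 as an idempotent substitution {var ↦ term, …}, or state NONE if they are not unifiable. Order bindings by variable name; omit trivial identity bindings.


{v ↦ (h (f)), y ↦ (f), z1 ↦ (f)}


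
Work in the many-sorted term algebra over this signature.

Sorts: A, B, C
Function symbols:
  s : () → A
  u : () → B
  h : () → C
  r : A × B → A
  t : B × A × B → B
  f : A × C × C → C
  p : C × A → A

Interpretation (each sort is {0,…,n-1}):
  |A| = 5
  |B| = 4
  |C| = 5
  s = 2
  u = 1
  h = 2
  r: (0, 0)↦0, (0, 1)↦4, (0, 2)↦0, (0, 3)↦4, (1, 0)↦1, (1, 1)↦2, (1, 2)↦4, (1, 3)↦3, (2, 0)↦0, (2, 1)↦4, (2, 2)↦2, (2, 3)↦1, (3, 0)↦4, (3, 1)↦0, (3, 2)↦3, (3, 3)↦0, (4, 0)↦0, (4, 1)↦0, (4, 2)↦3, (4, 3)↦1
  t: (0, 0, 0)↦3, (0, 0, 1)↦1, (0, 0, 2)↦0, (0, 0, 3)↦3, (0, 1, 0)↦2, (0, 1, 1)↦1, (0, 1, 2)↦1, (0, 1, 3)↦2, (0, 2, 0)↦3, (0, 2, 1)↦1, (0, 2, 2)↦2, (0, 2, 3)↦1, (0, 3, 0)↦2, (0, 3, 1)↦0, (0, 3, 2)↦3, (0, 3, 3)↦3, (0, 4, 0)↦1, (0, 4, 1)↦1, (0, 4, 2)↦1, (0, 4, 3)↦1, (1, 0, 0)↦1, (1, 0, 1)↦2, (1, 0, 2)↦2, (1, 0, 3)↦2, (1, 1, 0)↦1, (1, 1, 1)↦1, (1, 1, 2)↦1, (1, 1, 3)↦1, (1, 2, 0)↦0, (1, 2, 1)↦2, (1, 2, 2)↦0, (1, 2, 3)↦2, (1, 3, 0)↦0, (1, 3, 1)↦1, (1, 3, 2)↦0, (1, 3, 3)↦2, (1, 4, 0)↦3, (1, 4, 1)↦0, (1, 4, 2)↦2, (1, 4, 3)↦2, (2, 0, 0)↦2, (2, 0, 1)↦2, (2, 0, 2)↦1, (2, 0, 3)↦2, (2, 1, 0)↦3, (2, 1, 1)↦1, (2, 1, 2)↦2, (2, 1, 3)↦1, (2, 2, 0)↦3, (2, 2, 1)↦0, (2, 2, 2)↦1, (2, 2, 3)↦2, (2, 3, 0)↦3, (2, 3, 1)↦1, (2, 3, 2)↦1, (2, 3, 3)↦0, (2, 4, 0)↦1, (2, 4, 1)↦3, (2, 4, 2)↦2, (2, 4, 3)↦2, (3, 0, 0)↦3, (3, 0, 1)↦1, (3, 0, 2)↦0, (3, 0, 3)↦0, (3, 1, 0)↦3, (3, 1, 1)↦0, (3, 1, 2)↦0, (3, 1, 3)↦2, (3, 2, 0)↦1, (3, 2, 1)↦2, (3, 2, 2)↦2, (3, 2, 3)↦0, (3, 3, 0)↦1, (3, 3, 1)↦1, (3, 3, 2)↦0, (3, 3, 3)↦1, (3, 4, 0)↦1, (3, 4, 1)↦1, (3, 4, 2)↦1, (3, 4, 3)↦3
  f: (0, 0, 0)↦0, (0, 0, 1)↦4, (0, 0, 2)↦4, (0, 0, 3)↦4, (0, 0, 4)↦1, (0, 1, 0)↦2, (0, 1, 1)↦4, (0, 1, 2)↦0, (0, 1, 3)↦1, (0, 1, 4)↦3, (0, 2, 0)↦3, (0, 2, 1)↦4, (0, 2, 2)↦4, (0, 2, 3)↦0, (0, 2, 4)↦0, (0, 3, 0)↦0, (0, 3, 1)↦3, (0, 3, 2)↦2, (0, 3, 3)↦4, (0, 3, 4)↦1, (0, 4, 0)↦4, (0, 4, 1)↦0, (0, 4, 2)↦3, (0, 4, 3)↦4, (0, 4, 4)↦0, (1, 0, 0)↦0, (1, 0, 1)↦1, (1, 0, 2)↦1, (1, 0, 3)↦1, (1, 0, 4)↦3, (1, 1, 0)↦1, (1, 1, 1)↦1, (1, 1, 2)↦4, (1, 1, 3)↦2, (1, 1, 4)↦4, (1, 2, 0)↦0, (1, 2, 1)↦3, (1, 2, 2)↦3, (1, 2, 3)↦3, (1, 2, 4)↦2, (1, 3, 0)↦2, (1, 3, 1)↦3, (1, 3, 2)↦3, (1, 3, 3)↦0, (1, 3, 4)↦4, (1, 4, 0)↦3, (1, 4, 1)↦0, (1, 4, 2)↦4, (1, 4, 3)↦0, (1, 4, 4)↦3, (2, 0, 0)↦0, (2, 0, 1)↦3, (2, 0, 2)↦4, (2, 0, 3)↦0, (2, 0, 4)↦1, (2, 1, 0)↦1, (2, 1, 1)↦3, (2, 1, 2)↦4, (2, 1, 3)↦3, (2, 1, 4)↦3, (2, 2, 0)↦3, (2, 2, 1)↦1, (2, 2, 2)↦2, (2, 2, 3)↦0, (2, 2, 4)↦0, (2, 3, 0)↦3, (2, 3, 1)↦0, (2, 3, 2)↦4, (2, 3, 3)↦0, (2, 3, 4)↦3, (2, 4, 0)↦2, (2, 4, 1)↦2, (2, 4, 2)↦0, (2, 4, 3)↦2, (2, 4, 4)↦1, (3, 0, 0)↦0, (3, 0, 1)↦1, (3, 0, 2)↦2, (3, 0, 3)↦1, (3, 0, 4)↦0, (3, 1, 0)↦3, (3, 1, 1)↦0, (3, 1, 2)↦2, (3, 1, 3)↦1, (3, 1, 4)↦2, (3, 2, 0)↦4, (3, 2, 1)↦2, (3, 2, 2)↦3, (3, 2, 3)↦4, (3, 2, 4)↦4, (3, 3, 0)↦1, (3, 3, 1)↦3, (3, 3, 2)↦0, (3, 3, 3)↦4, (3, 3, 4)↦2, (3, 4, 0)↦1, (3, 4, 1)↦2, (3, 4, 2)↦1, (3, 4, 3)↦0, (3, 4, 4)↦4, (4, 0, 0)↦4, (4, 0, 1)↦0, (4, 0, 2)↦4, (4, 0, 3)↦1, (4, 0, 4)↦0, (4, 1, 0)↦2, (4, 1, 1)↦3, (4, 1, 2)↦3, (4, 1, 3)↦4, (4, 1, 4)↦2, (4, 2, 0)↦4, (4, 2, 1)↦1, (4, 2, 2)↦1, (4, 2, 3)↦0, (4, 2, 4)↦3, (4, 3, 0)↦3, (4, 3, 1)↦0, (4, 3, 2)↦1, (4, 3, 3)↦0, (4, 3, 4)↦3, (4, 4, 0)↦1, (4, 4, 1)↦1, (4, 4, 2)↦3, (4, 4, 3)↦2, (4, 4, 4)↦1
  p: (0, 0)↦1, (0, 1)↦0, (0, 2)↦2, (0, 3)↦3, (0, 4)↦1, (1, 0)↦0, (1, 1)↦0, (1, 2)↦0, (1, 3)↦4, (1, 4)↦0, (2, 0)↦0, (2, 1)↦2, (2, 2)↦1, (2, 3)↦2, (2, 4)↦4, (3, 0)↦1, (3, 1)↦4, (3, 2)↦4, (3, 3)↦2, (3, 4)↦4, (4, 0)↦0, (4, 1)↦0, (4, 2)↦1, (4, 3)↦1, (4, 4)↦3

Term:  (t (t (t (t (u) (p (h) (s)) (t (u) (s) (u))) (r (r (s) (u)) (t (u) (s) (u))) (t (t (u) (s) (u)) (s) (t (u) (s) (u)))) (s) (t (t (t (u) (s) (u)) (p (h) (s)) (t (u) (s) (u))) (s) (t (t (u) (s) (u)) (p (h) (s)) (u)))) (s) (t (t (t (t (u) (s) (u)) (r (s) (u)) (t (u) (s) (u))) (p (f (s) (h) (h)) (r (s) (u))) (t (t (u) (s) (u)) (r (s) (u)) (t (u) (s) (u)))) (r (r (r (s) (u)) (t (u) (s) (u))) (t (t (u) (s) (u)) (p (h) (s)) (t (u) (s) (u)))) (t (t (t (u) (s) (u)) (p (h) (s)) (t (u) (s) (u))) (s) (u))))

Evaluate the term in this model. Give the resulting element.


value = 1

  u = 1
  h = 2
  s = 2
  (p (h) (s)) = p(2, 2) = 1
  u = 1
  s = 2
  u = 1
  (t (u) (s) (u)) = t(1, 2, 1) = 2
  (t (u) (p (h) (s)) (t (u) (s) (u))) = t(1, 1, 2) = 1
  s = 2
  u = 1
  (r (s) (u)) = r(2, 1) = 4
  u = 1
  s = 2
  u = 1
  (t (u) (s) (u)) = t(1, 2, 1) = 2
  (r (r (s) (u)) (t (u) (s) (u))) = r(4, 2) = 3
  u = 1
  s = 2
  u = 1
  (t (u) (s) (u)) = t(1, 2, 1) = 2
  s = 2
  u = 1
  s = 2
  u = 1
  (t (u) (s) (u)) = t(1, 2, 1) = 2
  (t (t (u) (s) (u)) (s) (t (u) (s) (u))) = t(2, 2, 2) = 1
  (t (t (u) (p (h) (s)) (t (u) (s) (u))) (r (r (s) (u)) (t (u) (s) (u))) (t (t (u) (s) (u)) (s) (t (u) (s) (u)))) = t(1, 3, 1) = 1
  s = 2
  u = 1
  s = 2
  u = 1
  (t (u) (s) (u)) = t(1, 2, 1) = 2
  h = 2
  s = 2
  (p (h) (s)) = p(2, 2) = 1
  u = 1
  s = 2
  u = 1
  (t (u) (s) (u)) = t(1, 2, 1) = 2
  (t (t (u) (s) (u)) (p (h) (s)) (t (u) (s) (u))) = t(2, 1, 2) = 2
  s = 2
  u = 1
  s = 2
  u = 1
  (t (u) (s) (u)) = t(1, 2, 1) = 2
  h = 2
  s = 2
  (p (h) (s)) = p(2, 2) = 1
  u = 1
  (t (t (u) (s) (u)) (p (h) (s)) (u)) = t(2, 1, 1) = 1
  (t (t (t (u) (s) (u)) (p (h) (s)) (t (u) (s) (u))) (s) (t (t (u) (s) (u)) (p (h) (s)) (u))) = t(2, 2, 1) = 0
  (t (t (t (u) (p (h) (s)) (t (u) (s) (u))) (r (r (s) (u)) (t (u) (s) (u))) (t (t (u) (s) (u)) (s) (t (u) (s) (u)))) (s) (t (t (t (u) (s) (u)) (p (h) (s)) (t (u) (s) (u))) (s) (t (t (u) (s) (u)) (p (h) (s)) (u)))) = t(1, 2, 0) = 0
  s = 2
  u = 1
  s = 2
  u = 1
  (t (u) (s) (u)) = t(1, 2, 1) = 2
  s = 2
  u = 1
  (r (s) (u)) = r(2, 1) = 4
  u = 1
  s = 2
  u = 1
  (t (u) (s) (u)) = t(1, 2, 1) = 2
  (t (t (u) (s) (u)) (r (s) (u)) (t (u) (s) (u))) = t(2, 4, 2) = 2
  s = 2
  h = 2
  h = 2
  (f (s) (h) (h)) = f(2, 2, 2) = 2
  s = 2
  u = 1
  (r (s) (u)) = r(2, 1) = 4
  (p (f (s) (h) (h)) (r (s) (u))) = p(2, 4) = 4
  u = 1
  s = 2
  u = 1
  (t (u) (s) (u)) = t(1, 2, 1) = 2
  s = 2
  u = 1
  (r (s) (u)) = r(2, 1) = 4
  u = 1
  s = 2
  u = 1
  (t (u) (s) (u)) = t(1, 2, 1) = 2
  (t (t (u) (s) (u)) (r (s) (u)) (t (u) (s) (u))) = t(2, 4, 2) = 2
  (t (t (t (u) (s) (u)) (r (s) (u)) (t (u) (s) (u))) (p (f (s) (h) (h)) (r (s) (u))) (t (t (u) (s) (u)) (r (s) (u)) (t (u) (s) (u)))) = t(2, 4, 2) = 2
  s = 2
  u = 1
  (r (s) (u)) = r(2, 1) = 4
  u = 1
  s = 2
  u = 1
  (t (u) (s) (u)) = t(1, 2, 1) = 2
  (r (r (s) (u)) (t (u) (s) (u))) = r(4, 2) = 3
  u = 1
  s = 2
  u = 1
  (t (u) (s) (u)) = t(1, 2, 1) = 2
  h = 2
  s = 2
  (p (h) (s)) = p(2, 2) = 1
  u = 1
  s = 2
  u = 1
  (t (u) (s) (u)) = t(1, 2, 1) = 2
  (t (t (u) (s) (u)) (p (h) (s)) (t (u) (s) (u))) = t(2, 1, 2) = 2
  (r (r (r (s) (u)) (t (u) (s) (u))) (t (t (u) (s) (u)) (p (h) (s)) (t (u) (s) (u)))) = r(3, 2) = 3
  u = 1
  s = 2
  u = 1
  (t (u) (s) (u)) = t(1, 2, 1) = 2
  h = 2
  s = 2
  (p (h) (s)) = p(2, 2) = 1
  u = 1
  s = 2
  u = 1
  (t (u) (s) (u)) = t(1, 2, 1) = 2
  (t (t (u) (s) (u)) (p (h) (s)) (t (u) (s) (u))) = t(2, 1, 2) = 2
  s = 2
  u = 1
  (t (t (t (u) (s) (u)) (p (h) (s)) (t (u) (s) (u))) (s) (u)) = t(2, 2, 1) = 0
  (t (t (t (t (u) (s) (u)) (r (s) (u)) (t (u) (s) (u))) (p (f (s) (h) (h)) (r (s) (u))) (t (t (u) (s) (u)) (r (s) (u)) (t (u) (s) (u)))) (r (r (r (s) (u)) (t (u) (s) (u))) (t (t (u) (s) (u)) (p (h) (s)) (t (u) (s) (u)))) (t (t (t (u) (s) (u)) (p (h) (s)) (t (u) (s) (u))) (s) (u))) = t(2, 3, 0) = 3
  (t (t (t (t (u) (p (h) (s)) (t (u) (s) (u))) (r (r (s) (u)) (t (u) (s) (u))) (t (t (u) (s) (u)) (s) (t (u) (s) (u)))) (s) (t (t (t (u) (s) (u)) (p (h) (s)) (t (u) (s) (u))) (s) (t (t (u) (s) (u)) (p (h) (s)) (u)))) (s) (t (t (t (t (u) (s) (u)) (r (s) (u)) (t (u) (s) (u))) (p (f (s) (h) (h)) (r (s) (u))) (t (t (u) (s) (u)) (r (s) (u)) (t (u) (s) (u)))) (r (r (r (s) (u)) (t (u) (s) (u))) (t (t (u) (s) (u)) (p (h) (s)) (t (u) (s) (u)))) (t (t (t (u) (s) (u)) (p (h) (s)) (t (u) (s) (u))) (s) (u)))) = t(0, 2, 3) = 1


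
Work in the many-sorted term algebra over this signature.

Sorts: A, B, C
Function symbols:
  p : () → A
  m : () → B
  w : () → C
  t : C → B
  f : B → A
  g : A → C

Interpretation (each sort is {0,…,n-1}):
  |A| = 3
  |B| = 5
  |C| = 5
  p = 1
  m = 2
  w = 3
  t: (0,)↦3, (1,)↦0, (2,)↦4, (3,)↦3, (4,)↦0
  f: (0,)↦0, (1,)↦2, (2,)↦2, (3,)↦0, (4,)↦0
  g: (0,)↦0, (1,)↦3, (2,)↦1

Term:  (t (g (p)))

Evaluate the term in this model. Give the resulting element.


  p = 1
  (g (p)) = g(1,) = 3
  (t (g (p))) = t(3,) = 3

value = 3


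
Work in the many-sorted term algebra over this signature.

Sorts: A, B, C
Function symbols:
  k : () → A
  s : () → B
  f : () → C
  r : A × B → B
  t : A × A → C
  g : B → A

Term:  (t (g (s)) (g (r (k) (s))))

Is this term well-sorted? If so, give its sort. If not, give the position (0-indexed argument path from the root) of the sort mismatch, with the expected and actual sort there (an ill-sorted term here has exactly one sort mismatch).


well-sorted; sort = C

    (s) : B
  (g (s)) : A
      (k) : A
      (s) : B
    (r (k) (s)) : B
  (g (r (k) (s))) : A
(t (g (s)) (g (r (k) (s)))) : C


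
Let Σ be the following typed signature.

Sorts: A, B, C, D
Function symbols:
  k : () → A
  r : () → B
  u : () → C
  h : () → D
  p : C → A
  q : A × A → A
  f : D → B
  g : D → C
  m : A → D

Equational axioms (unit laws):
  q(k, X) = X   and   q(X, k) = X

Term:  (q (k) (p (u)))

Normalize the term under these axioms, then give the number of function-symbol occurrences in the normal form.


1. (q (k) (p (u)))  →  (p (u))
normal form: (p (u))

size = 2


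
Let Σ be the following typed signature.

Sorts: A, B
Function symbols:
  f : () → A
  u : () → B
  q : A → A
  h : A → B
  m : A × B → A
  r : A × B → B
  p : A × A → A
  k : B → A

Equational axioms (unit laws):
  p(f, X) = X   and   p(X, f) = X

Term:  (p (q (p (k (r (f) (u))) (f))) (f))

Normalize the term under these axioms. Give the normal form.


1. (p (q (p (k (r (f) (u))) (f))) (f))  →  (q (p (k (r (f) (u))) (f)))
2. (q (p (k (r (f) (u))) (f)))  →  (q (k (r (f) (u))))

normal form = (q (k (r (f) (u))))


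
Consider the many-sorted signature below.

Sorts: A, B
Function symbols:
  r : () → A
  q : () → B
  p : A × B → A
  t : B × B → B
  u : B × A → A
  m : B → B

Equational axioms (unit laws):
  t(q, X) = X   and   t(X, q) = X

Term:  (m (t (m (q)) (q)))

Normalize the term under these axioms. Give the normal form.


1. (m (t (m (q)) (q)))  →  (m (m (q)))

normal form = (m (m (q)))


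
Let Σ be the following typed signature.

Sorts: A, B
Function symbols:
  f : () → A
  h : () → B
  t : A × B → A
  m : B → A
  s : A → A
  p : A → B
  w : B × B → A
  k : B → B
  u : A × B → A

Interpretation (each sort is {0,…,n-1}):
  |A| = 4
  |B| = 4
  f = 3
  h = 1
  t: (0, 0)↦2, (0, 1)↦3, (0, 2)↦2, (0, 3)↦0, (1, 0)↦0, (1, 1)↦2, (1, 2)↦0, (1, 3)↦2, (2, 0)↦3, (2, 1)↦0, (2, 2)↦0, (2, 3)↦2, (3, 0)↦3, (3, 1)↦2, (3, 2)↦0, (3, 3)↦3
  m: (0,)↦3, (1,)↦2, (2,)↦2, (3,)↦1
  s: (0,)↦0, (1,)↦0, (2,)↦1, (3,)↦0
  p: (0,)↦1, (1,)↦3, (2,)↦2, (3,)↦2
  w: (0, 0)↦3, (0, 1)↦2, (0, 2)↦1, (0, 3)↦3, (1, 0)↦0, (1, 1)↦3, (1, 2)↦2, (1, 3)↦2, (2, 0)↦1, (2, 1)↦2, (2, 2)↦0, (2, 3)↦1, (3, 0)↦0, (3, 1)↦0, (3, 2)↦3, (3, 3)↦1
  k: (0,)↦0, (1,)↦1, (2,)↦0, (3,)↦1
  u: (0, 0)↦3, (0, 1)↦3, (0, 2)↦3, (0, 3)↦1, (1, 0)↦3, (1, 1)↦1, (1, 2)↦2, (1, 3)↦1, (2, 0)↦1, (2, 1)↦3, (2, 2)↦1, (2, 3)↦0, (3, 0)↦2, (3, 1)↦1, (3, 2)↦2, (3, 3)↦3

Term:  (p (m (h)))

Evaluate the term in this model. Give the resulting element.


value = 2

  h = 1
  (m (h)) = m(1,) = 2
  (p (m (h))) = p(2,) = 2


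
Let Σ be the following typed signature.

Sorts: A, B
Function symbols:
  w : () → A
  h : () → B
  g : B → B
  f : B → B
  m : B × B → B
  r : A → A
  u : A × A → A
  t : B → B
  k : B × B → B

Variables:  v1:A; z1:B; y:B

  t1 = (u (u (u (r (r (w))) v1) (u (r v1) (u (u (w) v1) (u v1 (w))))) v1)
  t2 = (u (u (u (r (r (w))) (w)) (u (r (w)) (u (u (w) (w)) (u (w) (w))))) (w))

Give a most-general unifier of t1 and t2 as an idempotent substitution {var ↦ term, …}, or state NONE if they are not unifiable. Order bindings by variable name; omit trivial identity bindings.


{v1 ↦ (w)}


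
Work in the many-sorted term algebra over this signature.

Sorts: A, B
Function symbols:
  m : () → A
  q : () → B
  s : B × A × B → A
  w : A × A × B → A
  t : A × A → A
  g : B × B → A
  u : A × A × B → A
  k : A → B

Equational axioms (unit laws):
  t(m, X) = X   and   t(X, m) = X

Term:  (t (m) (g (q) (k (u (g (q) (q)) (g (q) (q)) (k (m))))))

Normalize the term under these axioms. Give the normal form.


1. (t (m) (g (q) (k (u (g (q) (q)) (g (q) (q)) (k (m))))))  →  (g (q) (k (u (g (q) (q)) (g (q) (q)) (k (m)))))

normal form = (g (q) (k (u (g (q) (q)) (g (q) (q)) (k (m)))))


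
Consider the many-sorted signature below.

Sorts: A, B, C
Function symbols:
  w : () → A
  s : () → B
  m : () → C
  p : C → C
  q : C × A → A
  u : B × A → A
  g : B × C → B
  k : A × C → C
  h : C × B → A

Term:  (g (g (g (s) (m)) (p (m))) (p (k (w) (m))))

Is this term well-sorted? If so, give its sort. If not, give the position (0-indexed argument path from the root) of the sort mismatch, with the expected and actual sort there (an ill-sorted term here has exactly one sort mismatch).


well-sorted; sort = B

      (s) : B
      (m) : C
    (g (s) (m)) : B
      (m) : C
    (p (m)) : C
  (g (g (s) (m)) (p (m))) : B
      (w) : A
      (m) : C
    (k (w) (m)) : C
  (p (k (w) (m))) : C
(g (g (g (s) (m)) (p (m))) (p (k (w) (m)))) : B


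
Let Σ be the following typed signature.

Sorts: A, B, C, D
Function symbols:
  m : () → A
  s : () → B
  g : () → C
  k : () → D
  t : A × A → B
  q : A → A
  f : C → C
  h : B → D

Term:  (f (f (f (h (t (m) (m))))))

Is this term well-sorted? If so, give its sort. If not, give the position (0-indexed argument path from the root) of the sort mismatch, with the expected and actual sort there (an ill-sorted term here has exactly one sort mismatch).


          (m) : A
          (m) : A
        (t (m) (m)) : B
      (h (t (m) (m))) : D
    (f (h (t (m) (m)))) : ✗ arg 0 at [0, 0, 0] has sort D, expected C

ill-sorted at position [0, 0, 0]: expected C, got D


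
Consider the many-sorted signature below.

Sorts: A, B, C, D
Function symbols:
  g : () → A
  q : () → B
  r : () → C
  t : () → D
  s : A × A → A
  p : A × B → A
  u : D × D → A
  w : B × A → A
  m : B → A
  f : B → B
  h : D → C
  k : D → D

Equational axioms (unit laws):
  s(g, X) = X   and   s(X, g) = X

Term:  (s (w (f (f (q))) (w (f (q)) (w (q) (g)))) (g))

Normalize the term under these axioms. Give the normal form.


1. (s (w (f (f (q))) (w (f (q)) (w (q) (g)))) (g))  →  (w (f (f (q))) (w (f (q)) (w (q) (g))))

normal form = (w (f (f (q))) (w (f (q)) (w (q) (g))))


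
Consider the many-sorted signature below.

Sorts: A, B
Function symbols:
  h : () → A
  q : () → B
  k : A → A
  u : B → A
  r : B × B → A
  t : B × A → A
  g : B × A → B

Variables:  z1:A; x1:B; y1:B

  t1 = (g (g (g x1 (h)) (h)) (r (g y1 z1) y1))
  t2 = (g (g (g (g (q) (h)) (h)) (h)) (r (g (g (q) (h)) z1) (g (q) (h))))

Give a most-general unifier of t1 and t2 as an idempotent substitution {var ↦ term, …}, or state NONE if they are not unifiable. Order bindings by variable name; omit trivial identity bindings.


{x1 ↦ (g (q) (h)), y1 ↦ (g (q) (h))}


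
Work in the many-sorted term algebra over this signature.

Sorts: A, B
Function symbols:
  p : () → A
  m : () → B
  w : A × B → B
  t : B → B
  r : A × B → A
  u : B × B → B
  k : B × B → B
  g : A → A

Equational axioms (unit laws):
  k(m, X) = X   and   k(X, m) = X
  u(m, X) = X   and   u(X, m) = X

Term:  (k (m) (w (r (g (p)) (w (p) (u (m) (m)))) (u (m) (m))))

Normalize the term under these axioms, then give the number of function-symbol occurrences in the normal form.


size = 8

1. (k (m) (w (r (g (p)) (w (p) (u (m) (m)))) (u (m) (m))))  →  (w (r (g (p)) (w (p) (u (m) (m)))) (u (m) (m)))
2. (w (r (g (p)) (w (p) (u (m) (m)))) (u (m) (m)))  →  (w (r (g (p)) (w (p) (m))) (u (m) (m)))
3. (w (r (g (p)) (w (p) (m))) (u (m) (m)))  →  (w (r (g (p)) (w (p) (m))) (m))
normal form: (w (r (g (p)) (w (p) (m))) (m))


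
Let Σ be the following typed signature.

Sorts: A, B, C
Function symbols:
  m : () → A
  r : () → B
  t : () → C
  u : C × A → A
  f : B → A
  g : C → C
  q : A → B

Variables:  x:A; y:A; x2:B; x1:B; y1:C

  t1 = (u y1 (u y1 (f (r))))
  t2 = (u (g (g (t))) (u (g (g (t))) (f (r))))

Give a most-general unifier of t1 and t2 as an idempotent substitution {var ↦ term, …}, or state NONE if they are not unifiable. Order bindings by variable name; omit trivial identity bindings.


{y1 ↦ (g (g (t)))}


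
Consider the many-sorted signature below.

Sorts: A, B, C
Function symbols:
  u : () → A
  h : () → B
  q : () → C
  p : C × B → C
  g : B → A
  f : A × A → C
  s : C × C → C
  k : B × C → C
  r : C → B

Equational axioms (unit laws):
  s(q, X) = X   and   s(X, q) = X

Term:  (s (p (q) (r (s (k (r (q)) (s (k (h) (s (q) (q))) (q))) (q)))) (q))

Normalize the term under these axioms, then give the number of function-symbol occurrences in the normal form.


1. (s (p (q) (r (s (k (r (q)) (s (k (h) (s (q) (q))) (q))) (q)))) (q))  →  (p (q) (r (s (k (r (q)) (s (k (h) (s (q) (q))) (q))) (q))))
2. (p (q) (r (s (k (r (q)) (s (k (h) (s (q) (q))) (q))) (q))))  →  (p (q) (r (k (r (q)) (s (k (h) (s (q) (q))) (q)))))
3. (p (q) (r (k (r (q)) (s (k (h) (s (q) (q))) (q)))))  →  (p (q) (r (k (r (q)) (k (h) (s (q) (q))))))
4. (p (q) (r (k (r (q)) (k (h) (s (q) (q))))))  →  (p (q) (r (k (r (q)) (k (h) (q)))))
normal form: (p (q) (r (k (r (q)) (k (h) (q)))))

size = 9


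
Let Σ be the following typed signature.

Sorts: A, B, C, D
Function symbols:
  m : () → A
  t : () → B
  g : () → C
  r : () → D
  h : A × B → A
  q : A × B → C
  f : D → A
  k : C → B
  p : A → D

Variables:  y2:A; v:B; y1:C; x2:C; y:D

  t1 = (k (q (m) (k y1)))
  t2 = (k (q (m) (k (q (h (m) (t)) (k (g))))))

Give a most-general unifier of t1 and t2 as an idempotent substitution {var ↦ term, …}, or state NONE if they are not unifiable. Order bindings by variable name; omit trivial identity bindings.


{y1 ↦ (q (h (m) (t)) (k (g)))}
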